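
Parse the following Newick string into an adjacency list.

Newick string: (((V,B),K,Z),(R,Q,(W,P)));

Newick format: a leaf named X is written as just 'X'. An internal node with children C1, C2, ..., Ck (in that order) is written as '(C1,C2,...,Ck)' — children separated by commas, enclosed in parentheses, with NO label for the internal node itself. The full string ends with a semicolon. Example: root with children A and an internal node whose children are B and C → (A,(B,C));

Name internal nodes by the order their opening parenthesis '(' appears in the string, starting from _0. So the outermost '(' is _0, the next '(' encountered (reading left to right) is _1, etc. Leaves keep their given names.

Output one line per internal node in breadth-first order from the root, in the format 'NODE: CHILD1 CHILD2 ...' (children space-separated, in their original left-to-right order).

Answer: _0: _1 _3
_1: _2 K Z
_3: R Q _4
_2: V B
_4: W P

Derivation:
Input: (((V,B),K,Z),(R,Q,(W,P)));
Scanning left-to-right, naming '(' by encounter order:
  pos 0: '(' -> open internal node _0 (depth 1)
  pos 1: '(' -> open internal node _1 (depth 2)
  pos 2: '(' -> open internal node _2 (depth 3)
  pos 6: ')' -> close internal node _2 (now at depth 2)
  pos 11: ')' -> close internal node _1 (now at depth 1)
  pos 13: '(' -> open internal node _3 (depth 2)
  pos 18: '(' -> open internal node _4 (depth 3)
  pos 22: ')' -> close internal node _4 (now at depth 2)
  pos 23: ')' -> close internal node _3 (now at depth 1)
  pos 24: ')' -> close internal node _0 (now at depth 0)
Total internal nodes: 5
BFS adjacency from root:
  _0: _1 _3
  _1: _2 K Z
  _3: R Q _4
  _2: V B
  _4: W P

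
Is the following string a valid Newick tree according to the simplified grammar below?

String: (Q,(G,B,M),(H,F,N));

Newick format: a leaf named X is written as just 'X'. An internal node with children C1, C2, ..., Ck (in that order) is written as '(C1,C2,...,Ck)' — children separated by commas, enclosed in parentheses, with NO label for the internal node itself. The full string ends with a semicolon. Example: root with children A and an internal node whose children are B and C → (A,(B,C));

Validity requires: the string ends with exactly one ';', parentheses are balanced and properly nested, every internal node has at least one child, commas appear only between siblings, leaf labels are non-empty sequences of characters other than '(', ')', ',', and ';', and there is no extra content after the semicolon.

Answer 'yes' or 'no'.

Input: (Q,(G,B,M),(H,F,N));
Paren balance: 3 '(' vs 3 ')' OK
Ends with single ';': True
Full parse: OK
Valid: True

Answer: yes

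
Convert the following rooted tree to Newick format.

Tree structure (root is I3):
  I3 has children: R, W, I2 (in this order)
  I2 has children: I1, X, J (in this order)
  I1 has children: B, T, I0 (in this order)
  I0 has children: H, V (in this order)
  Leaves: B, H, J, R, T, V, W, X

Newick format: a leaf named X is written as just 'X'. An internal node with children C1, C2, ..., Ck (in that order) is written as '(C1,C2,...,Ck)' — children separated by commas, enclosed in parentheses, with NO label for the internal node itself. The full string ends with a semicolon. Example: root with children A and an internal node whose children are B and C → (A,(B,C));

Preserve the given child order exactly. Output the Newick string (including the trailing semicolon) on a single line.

internal I3 with children ['R', 'W', 'I2']
  leaf 'R' → 'R'
  leaf 'W' → 'W'
  internal I2 with children ['I1', 'X', 'J']
    internal I1 with children ['B', 'T', 'I0']
      leaf 'B' → 'B'
      leaf 'T' → 'T'
      internal I0 with children ['H', 'V']
        leaf 'H' → 'H'
        leaf 'V' → 'V'
      → '(H,V)'
    → '(B,T,(H,V))'
    leaf 'X' → 'X'
    leaf 'J' → 'J'
  → '((B,T,(H,V)),X,J)'
→ '(R,W,((B,T,(H,V)),X,J))'
Final: (R,W,((B,T,(H,V)),X,J));

Answer: (R,W,((B,T,(H,V)),X,J));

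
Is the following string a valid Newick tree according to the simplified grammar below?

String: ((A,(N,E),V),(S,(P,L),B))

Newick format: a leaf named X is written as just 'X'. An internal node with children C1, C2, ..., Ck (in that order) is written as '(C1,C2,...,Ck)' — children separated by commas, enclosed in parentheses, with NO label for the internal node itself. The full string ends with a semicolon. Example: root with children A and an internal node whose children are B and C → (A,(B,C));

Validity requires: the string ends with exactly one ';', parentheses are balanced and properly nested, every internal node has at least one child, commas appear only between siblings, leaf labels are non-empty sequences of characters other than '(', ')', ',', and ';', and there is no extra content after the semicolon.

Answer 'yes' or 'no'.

Answer: no

Derivation:
Input: ((A,(N,E),V),(S,(P,L),B))
Paren balance: 5 '(' vs 5 ')' OK
Ends with single ';': False
Full parse: FAILS (must end with ;)
Valid: False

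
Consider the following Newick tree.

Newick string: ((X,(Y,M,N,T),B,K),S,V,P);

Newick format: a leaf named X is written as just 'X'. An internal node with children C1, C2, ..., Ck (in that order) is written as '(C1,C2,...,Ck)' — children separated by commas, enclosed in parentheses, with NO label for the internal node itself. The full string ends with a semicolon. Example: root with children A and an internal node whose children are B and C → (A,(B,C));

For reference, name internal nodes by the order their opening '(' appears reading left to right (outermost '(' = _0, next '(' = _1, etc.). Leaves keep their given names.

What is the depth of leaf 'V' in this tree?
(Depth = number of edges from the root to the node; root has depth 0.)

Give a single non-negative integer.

Newick: ((X,(Y,M,N,T),B,K),S,V,P);
Naming internals by '(' encounter order: outermost '(' = _0, next = _1, ...
Query node: V
Path from root: _0 -> V
Depth of V: 1 (number of edges from root)

Answer: 1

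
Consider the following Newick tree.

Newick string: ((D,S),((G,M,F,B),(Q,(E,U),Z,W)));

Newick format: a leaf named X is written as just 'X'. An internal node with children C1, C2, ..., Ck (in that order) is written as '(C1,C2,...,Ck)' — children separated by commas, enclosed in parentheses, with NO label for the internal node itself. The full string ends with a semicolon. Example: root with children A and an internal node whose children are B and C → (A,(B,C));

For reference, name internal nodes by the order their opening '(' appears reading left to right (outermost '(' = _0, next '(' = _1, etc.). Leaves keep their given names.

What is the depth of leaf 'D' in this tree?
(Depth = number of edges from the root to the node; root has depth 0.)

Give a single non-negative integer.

Answer: 2

Derivation:
Newick: ((D,S),((G,M,F,B),(Q,(E,U),Z,W)));
Naming internals by '(' encounter order: outermost '(' = _0, next = _1, ...
Query node: D
Path from root: _0 -> _1 -> D
Depth of D: 2 (number of edges from root)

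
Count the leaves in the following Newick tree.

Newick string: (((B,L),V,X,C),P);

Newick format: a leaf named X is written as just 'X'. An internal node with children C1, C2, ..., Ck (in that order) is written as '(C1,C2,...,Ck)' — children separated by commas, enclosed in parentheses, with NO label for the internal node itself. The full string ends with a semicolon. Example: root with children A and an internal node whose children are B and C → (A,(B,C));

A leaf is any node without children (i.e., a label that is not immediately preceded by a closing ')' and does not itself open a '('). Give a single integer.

Answer: 6

Derivation:
Newick: (((B,L),V,X,C),P);
Scan left-to-right; a leaf is any maximal label run not followed by '(':
  pos 3: leaf 'B' → count = 1
  pos 5: leaf 'L' → count = 2
  pos 8: leaf 'V' → count = 3
  pos 10: leaf 'X' → count = 4
  pos 12: leaf 'C' → count = 5
  pos 15: leaf 'P' → count = 6
Total leaves: 6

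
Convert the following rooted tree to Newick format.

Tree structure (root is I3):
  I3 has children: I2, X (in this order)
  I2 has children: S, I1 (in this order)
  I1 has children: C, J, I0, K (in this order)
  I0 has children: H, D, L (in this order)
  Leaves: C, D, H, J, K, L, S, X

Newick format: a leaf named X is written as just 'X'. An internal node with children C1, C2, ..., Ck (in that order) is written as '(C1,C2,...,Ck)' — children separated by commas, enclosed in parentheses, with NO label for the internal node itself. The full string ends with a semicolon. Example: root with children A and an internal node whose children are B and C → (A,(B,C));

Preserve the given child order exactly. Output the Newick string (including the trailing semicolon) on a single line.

internal I3 with children ['I2', 'X']
  internal I2 with children ['S', 'I1']
    leaf 'S' → 'S'
    internal I1 with children ['C', 'J', 'I0', 'K']
      leaf 'C' → 'C'
      leaf 'J' → 'J'
      internal I0 with children ['H', 'D', 'L']
        leaf 'H' → 'H'
        leaf 'D' → 'D'
        leaf 'L' → 'L'
      → '(H,D,L)'
      leaf 'K' → 'K'
    → '(C,J,(H,D,L),K)'
  → '(S,(C,J,(H,D,L),K))'
  leaf 'X' → 'X'
→ '((S,(C,J,(H,D,L),K)),X)'
Final: ((S,(C,J,(H,D,L),K)),X);

Answer: ((S,(C,J,(H,D,L),K)),X);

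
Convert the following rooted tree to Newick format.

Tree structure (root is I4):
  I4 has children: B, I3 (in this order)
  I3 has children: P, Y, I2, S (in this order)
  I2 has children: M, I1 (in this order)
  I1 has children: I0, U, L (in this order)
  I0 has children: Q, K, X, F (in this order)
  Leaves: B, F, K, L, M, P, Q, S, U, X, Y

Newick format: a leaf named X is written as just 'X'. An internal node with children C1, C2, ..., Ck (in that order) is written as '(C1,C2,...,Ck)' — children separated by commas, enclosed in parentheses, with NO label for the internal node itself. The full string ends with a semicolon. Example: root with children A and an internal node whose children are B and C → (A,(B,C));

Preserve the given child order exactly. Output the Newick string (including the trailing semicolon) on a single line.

Answer: (B,(P,Y,(M,((Q,K,X,F),U,L)),S));

Derivation:
internal I4 with children ['B', 'I3']
  leaf 'B' → 'B'
  internal I3 with children ['P', 'Y', 'I2', 'S']
    leaf 'P' → 'P'
    leaf 'Y' → 'Y'
    internal I2 with children ['M', 'I1']
      leaf 'M' → 'M'
      internal I1 with children ['I0', 'U', 'L']
        internal I0 with children ['Q', 'K', 'X', 'F']
          leaf 'Q' → 'Q'
          leaf 'K' → 'K'
          leaf 'X' → 'X'
          leaf 'F' → 'F'
        → '(Q,K,X,F)'
        leaf 'U' → 'U'
        leaf 'L' → 'L'
      → '((Q,K,X,F),U,L)'
    → '(M,((Q,K,X,F),U,L))'
    leaf 'S' → 'S'
  → '(P,Y,(M,((Q,K,X,F),U,L)),S)'
→ '(B,(P,Y,(M,((Q,K,X,F),U,L)),S))'
Final: (B,(P,Y,(M,((Q,K,X,F),U,L)),S));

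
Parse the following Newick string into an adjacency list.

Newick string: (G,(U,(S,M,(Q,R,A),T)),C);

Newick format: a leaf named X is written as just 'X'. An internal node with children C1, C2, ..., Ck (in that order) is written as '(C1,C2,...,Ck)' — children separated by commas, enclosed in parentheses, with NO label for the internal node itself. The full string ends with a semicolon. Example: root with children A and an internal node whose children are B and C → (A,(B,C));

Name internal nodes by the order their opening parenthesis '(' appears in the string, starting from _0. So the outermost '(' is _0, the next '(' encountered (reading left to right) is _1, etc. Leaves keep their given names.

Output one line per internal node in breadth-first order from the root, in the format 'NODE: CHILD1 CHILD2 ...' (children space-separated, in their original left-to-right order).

Answer: _0: G _1 C
_1: U _2
_2: S M _3 T
_3: Q R A

Derivation:
Input: (G,(U,(S,M,(Q,R,A),T)),C);
Scanning left-to-right, naming '(' by encounter order:
  pos 0: '(' -> open internal node _0 (depth 1)
  pos 3: '(' -> open internal node _1 (depth 2)
  pos 6: '(' -> open internal node _2 (depth 3)
  pos 11: '(' -> open internal node _3 (depth 4)
  pos 17: ')' -> close internal node _3 (now at depth 3)
  pos 20: ')' -> close internal node _2 (now at depth 2)
  pos 21: ')' -> close internal node _1 (now at depth 1)
  pos 24: ')' -> close internal node _0 (now at depth 0)
Total internal nodes: 4
BFS adjacency from root:
  _0: G _1 C
  _1: U _2
  _2: S M _3 T
  _3: Q R A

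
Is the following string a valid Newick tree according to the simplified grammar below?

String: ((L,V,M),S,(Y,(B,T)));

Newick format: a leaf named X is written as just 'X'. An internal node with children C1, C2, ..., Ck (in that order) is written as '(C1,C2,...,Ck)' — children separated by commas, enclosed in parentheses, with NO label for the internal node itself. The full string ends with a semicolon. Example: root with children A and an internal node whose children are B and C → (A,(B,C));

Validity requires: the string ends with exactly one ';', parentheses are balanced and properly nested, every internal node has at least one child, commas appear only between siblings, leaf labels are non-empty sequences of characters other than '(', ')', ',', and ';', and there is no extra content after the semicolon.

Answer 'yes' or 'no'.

Input: ((L,V,M),S,(Y,(B,T)));
Paren balance: 4 '(' vs 4 ')' OK
Ends with single ';': True
Full parse: OK
Valid: True

Answer: yes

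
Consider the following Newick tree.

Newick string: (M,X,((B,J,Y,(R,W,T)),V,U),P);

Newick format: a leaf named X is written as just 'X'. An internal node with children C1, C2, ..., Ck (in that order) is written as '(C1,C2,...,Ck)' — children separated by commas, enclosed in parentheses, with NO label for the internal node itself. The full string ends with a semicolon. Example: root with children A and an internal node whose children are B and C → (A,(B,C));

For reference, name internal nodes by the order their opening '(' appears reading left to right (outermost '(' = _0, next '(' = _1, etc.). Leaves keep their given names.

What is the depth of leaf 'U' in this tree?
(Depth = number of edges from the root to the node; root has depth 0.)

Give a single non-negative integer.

Newick: (M,X,((B,J,Y,(R,W,T)),V,U),P);
Naming internals by '(' encounter order: outermost '(' = _0, next = _1, ...
Query node: U
Path from root: _0 -> _1 -> U
Depth of U: 2 (number of edges from root)

Answer: 2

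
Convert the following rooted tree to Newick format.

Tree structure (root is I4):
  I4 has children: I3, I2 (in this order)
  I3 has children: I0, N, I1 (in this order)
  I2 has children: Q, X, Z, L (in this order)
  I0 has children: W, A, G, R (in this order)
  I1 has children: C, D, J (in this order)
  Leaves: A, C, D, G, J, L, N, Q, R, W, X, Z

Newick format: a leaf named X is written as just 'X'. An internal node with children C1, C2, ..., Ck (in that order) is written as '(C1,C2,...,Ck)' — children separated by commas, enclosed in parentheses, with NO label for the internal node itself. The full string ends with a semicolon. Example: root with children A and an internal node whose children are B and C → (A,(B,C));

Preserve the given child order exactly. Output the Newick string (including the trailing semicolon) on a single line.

internal I4 with children ['I3', 'I2']
  internal I3 with children ['I0', 'N', 'I1']
    internal I0 with children ['W', 'A', 'G', 'R']
      leaf 'W' → 'W'
      leaf 'A' → 'A'
      leaf 'G' → 'G'
      leaf 'R' → 'R'
    → '(W,A,G,R)'
    leaf 'N' → 'N'
    internal I1 with children ['C', 'D', 'J']
      leaf 'C' → 'C'
      leaf 'D' → 'D'
      leaf 'J' → 'J'
    → '(C,D,J)'
  → '((W,A,G,R),N,(C,D,J))'
  internal I2 with children ['Q', 'X', 'Z', 'L']
    leaf 'Q' → 'Q'
    leaf 'X' → 'X'
    leaf 'Z' → 'Z'
    leaf 'L' → 'L'
  → '(Q,X,Z,L)'
→ '(((W,A,G,R),N,(C,D,J)),(Q,X,Z,L))'
Final: (((W,A,G,R),N,(C,D,J)),(Q,X,Z,L));

Answer: (((W,A,G,R),N,(C,D,J)),(Q,X,Z,L));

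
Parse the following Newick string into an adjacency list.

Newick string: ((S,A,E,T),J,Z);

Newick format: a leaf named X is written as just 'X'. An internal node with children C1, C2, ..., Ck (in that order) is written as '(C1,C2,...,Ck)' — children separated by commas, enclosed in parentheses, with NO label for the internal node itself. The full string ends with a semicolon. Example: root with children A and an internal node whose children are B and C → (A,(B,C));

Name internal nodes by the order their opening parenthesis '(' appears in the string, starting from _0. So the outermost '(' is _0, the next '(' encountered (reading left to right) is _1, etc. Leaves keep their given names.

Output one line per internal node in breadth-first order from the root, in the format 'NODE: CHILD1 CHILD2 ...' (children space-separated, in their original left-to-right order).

Input: ((S,A,E,T),J,Z);
Scanning left-to-right, naming '(' by encounter order:
  pos 0: '(' -> open internal node _0 (depth 1)
  pos 1: '(' -> open internal node _1 (depth 2)
  pos 9: ')' -> close internal node _1 (now at depth 1)
  pos 14: ')' -> close internal node _0 (now at depth 0)
Total internal nodes: 2
BFS adjacency from root:
  _0: _1 J Z
  _1: S A E T

Answer: _0: _1 J Z
_1: S A E T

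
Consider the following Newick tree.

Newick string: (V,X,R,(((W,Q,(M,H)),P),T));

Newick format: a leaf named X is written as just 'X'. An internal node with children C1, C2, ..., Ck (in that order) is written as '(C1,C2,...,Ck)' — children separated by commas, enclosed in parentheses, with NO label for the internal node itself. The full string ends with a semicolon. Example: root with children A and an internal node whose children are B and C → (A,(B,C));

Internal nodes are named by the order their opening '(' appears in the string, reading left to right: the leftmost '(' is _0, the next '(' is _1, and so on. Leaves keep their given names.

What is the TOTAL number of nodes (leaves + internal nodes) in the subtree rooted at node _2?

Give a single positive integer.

Newick: (V,X,R,(((W,Q,(M,H)),P),T));
Locate _2: it is the '(' at position 8 (the 3rd '(' reading left to right).
Query: subtree rooted at _2
_2: subtree_size = 1 + 7
  _3: subtree_size = 1 + 5
    W: subtree_size = 1 + 0
    Q: subtree_size = 1 + 0
    _4: subtree_size = 1 + 2
      M: subtree_size = 1 + 0
      H: subtree_size = 1 + 0
  P: subtree_size = 1 + 0
Total subtree size of _2: 8

Answer: 8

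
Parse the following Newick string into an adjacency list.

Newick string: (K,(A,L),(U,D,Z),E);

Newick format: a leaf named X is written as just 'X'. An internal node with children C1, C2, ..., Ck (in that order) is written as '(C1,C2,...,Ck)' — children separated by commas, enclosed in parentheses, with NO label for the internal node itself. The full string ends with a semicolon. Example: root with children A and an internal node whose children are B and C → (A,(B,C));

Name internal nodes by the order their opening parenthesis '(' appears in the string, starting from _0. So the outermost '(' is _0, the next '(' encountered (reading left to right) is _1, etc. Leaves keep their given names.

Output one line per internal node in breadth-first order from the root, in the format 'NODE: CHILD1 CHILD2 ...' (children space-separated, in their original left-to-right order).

Input: (K,(A,L),(U,D,Z),E);
Scanning left-to-right, naming '(' by encounter order:
  pos 0: '(' -> open internal node _0 (depth 1)
  pos 3: '(' -> open internal node _1 (depth 2)
  pos 7: ')' -> close internal node _1 (now at depth 1)
  pos 9: '(' -> open internal node _2 (depth 2)
  pos 15: ')' -> close internal node _2 (now at depth 1)
  pos 18: ')' -> close internal node _0 (now at depth 0)
Total internal nodes: 3
BFS adjacency from root:
  _0: K _1 _2 E
  _1: A L
  _2: U D Z

Answer: _0: K _1 _2 E
_1: A L
_2: U D Z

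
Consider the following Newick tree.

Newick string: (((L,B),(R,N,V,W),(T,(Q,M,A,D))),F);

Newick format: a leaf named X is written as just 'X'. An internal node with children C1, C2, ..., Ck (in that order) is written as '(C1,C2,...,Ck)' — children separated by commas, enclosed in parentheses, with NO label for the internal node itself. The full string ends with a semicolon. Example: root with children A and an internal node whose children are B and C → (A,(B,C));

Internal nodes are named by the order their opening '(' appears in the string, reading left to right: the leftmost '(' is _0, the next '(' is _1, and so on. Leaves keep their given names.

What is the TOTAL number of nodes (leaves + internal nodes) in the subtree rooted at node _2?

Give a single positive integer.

Answer: 3

Derivation:
Newick: (((L,B),(R,N,V,W),(T,(Q,M,A,D))),F);
Locate _2: it is the '(' at position 2 (the 3rd '(' reading left to right).
Query: subtree rooted at _2
_2: subtree_size = 1 + 2
  L: subtree_size = 1 + 0
  B: subtree_size = 1 + 0
Total subtree size of _2: 3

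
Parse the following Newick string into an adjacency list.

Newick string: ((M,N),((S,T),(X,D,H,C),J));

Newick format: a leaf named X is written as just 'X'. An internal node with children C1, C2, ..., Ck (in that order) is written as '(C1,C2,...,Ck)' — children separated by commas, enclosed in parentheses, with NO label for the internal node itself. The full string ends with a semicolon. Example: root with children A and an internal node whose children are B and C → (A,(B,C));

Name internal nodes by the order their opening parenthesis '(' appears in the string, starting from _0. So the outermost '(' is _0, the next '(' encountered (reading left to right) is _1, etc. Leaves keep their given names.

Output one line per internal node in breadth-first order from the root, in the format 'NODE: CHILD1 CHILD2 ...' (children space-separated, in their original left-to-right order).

Answer: _0: _1 _2
_1: M N
_2: _3 _4 J
_3: S T
_4: X D H C

Derivation:
Input: ((M,N),((S,T),(X,D,H,C),J));
Scanning left-to-right, naming '(' by encounter order:
  pos 0: '(' -> open internal node _0 (depth 1)
  pos 1: '(' -> open internal node _1 (depth 2)
  pos 5: ')' -> close internal node _1 (now at depth 1)
  pos 7: '(' -> open internal node _2 (depth 2)
  pos 8: '(' -> open internal node _3 (depth 3)
  pos 12: ')' -> close internal node _3 (now at depth 2)
  pos 14: '(' -> open internal node _4 (depth 3)
  pos 22: ')' -> close internal node _4 (now at depth 2)
  pos 25: ')' -> close internal node _2 (now at depth 1)
  pos 26: ')' -> close internal node _0 (now at depth 0)
Total internal nodes: 5
BFS adjacency from root:
  _0: _1 _2
  _1: M N
  _2: _3 _4 J
  _3: S T
  _4: X D H C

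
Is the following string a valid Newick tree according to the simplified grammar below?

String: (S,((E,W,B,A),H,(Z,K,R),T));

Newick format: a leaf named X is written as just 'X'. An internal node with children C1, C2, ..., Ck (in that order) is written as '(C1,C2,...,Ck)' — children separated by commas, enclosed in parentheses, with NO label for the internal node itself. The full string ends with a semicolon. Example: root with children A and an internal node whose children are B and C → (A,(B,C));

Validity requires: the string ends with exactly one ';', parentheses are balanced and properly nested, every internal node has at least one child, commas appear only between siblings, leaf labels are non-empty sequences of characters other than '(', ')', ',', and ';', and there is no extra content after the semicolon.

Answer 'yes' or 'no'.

Answer: yes

Derivation:
Input: (S,((E,W,B,A),H,(Z,K,R),T));
Paren balance: 4 '(' vs 4 ')' OK
Ends with single ';': True
Full parse: OK
Valid: True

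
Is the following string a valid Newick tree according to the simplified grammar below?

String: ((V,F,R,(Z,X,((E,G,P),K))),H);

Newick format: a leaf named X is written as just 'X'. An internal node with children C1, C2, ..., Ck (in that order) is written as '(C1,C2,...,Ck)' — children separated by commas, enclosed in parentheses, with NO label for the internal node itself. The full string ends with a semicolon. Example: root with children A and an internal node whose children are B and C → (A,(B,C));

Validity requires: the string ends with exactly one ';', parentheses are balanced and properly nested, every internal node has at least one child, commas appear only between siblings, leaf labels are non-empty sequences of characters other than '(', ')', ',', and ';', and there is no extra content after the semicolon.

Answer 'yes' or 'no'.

Answer: yes

Derivation:
Input: ((V,F,R,(Z,X,((E,G,P),K))),H);
Paren balance: 5 '(' vs 5 ')' OK
Ends with single ';': True
Full parse: OK
Valid: True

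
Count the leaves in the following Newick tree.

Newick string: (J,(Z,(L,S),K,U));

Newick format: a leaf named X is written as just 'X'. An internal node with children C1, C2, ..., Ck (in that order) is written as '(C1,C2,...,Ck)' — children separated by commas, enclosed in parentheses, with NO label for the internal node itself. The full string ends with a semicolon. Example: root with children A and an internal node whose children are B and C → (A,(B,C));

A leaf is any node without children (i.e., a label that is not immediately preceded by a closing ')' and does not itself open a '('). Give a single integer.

Newick: (J,(Z,(L,S),K,U));
Scan left-to-right; a leaf is any maximal label run not followed by '(':
  pos 1: leaf 'J' → count = 1
  pos 4: leaf 'Z' → count = 2
  pos 7: leaf 'L' → count = 3
  pos 9: leaf 'S' → count = 4
  pos 12: leaf 'K' → count = 5
  pos 14: leaf 'U' → count = 6
Total leaves: 6

Answer: 6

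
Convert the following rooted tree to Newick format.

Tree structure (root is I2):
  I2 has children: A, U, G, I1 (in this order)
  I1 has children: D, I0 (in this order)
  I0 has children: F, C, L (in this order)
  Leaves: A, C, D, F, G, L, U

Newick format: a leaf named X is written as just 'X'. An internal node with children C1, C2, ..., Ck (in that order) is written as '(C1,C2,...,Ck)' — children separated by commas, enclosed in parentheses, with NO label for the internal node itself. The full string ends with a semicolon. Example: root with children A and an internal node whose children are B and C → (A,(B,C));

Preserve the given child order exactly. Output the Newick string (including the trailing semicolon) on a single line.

Answer: (A,U,G,(D,(F,C,L)));

Derivation:
internal I2 with children ['A', 'U', 'G', 'I1']
  leaf 'A' → 'A'
  leaf 'U' → 'U'
  leaf 'G' → 'G'
  internal I1 with children ['D', 'I0']
    leaf 'D' → 'D'
    internal I0 with children ['F', 'C', 'L']
      leaf 'F' → 'F'
      leaf 'C' → 'C'
      leaf 'L' → 'L'
    → '(F,C,L)'
  → '(D,(F,C,L))'
→ '(A,U,G,(D,(F,C,L)))'
Final: (A,U,G,(D,(F,C,L)));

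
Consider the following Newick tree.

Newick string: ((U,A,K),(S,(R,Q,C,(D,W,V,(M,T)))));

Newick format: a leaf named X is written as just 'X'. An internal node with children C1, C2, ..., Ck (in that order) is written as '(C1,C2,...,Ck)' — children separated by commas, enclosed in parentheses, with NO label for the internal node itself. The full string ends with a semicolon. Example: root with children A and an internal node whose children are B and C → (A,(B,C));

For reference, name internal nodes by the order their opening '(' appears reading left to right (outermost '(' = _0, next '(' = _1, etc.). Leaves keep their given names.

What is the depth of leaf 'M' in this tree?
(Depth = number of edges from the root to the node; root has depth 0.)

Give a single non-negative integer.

Newick: ((U,A,K),(S,(R,Q,C,(D,W,V,(M,T)))));
Naming internals by '(' encounter order: outermost '(' = _0, next = _1, ...
Query node: M
Path from root: _0 -> _2 -> _3 -> _4 -> _5 -> M
Depth of M: 5 (number of edges from root)

Answer: 5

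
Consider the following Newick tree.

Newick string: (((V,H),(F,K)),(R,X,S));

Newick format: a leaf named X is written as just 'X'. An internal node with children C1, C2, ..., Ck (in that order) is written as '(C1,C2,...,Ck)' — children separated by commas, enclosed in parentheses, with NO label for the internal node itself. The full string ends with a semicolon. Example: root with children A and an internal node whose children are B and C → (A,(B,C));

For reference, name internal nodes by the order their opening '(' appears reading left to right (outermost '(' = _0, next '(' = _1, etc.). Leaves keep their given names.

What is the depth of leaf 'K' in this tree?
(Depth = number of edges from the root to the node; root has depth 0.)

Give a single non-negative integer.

Newick: (((V,H),(F,K)),(R,X,S));
Naming internals by '(' encounter order: outermost '(' = _0, next = _1, ...
Query node: K
Path from root: _0 -> _1 -> _3 -> K
Depth of K: 3 (number of edges from root)

Answer: 3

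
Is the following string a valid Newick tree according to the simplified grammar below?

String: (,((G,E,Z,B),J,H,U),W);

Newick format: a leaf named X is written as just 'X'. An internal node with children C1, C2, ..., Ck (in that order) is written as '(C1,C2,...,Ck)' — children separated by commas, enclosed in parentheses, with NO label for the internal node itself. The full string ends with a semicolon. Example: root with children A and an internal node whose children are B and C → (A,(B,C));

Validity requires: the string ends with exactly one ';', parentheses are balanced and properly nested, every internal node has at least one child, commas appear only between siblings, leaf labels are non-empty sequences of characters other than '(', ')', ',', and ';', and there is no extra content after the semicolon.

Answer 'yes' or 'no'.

Answer: no

Derivation:
Input: (,((G,E,Z,B),J,H,U),W);
Paren balance: 3 '(' vs 3 ')' OK
Ends with single ';': True
Full parse: FAILS (empty leaf label at pos 1)
Valid: False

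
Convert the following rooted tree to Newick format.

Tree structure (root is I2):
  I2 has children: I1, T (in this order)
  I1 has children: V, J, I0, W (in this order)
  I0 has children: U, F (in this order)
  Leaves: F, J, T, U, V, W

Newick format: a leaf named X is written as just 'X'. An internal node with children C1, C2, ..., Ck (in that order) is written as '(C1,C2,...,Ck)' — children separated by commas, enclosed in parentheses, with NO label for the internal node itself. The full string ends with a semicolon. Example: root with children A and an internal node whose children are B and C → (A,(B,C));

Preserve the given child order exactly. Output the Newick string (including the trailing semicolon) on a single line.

internal I2 with children ['I1', 'T']
  internal I1 with children ['V', 'J', 'I0', 'W']
    leaf 'V' → 'V'
    leaf 'J' → 'J'
    internal I0 with children ['U', 'F']
      leaf 'U' → 'U'
      leaf 'F' → 'F'
    → '(U,F)'
    leaf 'W' → 'W'
  → '(V,J,(U,F),W)'
  leaf 'T' → 'T'
→ '((V,J,(U,F),W),T)'
Final: ((V,J,(U,F),W),T);

Answer: ((V,J,(U,F),W),T);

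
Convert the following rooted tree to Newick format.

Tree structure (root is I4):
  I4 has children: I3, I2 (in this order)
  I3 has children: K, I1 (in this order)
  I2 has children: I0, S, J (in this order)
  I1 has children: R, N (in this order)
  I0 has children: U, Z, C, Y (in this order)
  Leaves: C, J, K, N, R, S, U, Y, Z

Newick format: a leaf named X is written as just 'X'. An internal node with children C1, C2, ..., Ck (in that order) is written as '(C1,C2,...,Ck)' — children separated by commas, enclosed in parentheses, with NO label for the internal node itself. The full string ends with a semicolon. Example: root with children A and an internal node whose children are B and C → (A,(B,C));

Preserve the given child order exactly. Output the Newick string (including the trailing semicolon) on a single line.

Answer: ((K,(R,N)),((U,Z,C,Y),S,J));

Derivation:
internal I4 with children ['I3', 'I2']
  internal I3 with children ['K', 'I1']
    leaf 'K' → 'K'
    internal I1 with children ['R', 'N']
      leaf 'R' → 'R'
      leaf 'N' → 'N'
    → '(R,N)'
  → '(K,(R,N))'
  internal I2 with children ['I0', 'S', 'J']
    internal I0 with children ['U', 'Z', 'C', 'Y']
      leaf 'U' → 'U'
      leaf 'Z' → 'Z'
      leaf 'C' → 'C'
      leaf 'Y' → 'Y'
    → '(U,Z,C,Y)'
    leaf 'S' → 'S'
    leaf 'J' → 'J'
  → '((U,Z,C,Y),S,J)'
→ '((K,(R,N)),((U,Z,C,Y),S,J))'
Final: ((K,(R,N)),((U,Z,C,Y),S,J));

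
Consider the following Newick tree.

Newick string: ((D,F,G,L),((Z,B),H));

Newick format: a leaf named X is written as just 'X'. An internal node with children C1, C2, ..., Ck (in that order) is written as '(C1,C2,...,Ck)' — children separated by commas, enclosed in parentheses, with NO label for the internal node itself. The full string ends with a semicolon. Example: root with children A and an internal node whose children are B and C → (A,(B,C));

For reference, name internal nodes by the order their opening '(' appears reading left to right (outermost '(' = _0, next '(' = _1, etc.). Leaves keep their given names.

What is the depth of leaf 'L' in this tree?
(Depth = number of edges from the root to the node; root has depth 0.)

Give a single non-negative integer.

Answer: 2

Derivation:
Newick: ((D,F,G,L),((Z,B),H));
Naming internals by '(' encounter order: outermost '(' = _0, next = _1, ...
Query node: L
Path from root: _0 -> _1 -> L
Depth of L: 2 (number of edges from root)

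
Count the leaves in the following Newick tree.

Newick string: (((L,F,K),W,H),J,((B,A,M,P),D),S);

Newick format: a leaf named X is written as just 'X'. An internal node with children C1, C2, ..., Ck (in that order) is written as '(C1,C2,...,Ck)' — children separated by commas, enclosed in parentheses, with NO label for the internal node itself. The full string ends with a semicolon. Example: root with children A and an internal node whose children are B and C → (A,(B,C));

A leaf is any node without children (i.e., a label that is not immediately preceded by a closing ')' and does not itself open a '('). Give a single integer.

Answer: 12

Derivation:
Newick: (((L,F,K),W,H),J,((B,A,M,P),D),S);
Scan left-to-right; a leaf is any maximal label run not followed by '(':
  pos 3: leaf 'L' → count = 1
  pos 5: leaf 'F' → count = 2
  pos 7: leaf 'K' → count = 3
  pos 10: leaf 'W' → count = 4
  pos 12: leaf 'H' → count = 5
  pos 15: leaf 'J' → count = 6
  pos 19: leaf 'B' → count = 7
  pos 21: leaf 'A' → count = 8
  pos 23: leaf 'M' → count = 9
  pos 25: leaf 'P' → count = 10
  pos 28: leaf 'D' → count = 11
  pos 31: leaf 'S' → count = 12
Total leaves: 12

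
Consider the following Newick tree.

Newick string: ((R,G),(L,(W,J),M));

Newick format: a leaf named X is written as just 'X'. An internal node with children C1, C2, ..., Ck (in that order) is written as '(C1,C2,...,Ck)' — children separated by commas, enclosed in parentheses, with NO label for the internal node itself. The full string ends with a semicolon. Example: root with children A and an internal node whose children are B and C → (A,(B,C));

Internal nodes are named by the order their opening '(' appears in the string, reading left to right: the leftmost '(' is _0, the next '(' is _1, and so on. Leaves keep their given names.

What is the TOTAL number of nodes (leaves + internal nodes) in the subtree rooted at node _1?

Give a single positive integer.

Answer: 3

Derivation:
Newick: ((R,G),(L,(W,J),M));
Locate _1: it is the '(' at position 1 (the 2nd '(' reading left to right).
Query: subtree rooted at _1
_1: subtree_size = 1 + 2
  R: subtree_size = 1 + 0
  G: subtree_size = 1 + 0
Total subtree size of _1: 3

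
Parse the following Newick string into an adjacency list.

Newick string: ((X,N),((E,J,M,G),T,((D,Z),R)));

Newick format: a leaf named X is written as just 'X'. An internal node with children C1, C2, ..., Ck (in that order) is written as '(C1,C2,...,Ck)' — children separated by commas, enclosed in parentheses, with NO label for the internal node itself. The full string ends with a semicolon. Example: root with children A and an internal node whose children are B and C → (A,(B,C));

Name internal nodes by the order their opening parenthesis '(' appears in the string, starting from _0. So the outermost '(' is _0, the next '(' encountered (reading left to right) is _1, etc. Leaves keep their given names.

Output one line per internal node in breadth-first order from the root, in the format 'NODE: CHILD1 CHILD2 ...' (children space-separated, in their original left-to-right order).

Input: ((X,N),((E,J,M,G),T,((D,Z),R)));
Scanning left-to-right, naming '(' by encounter order:
  pos 0: '(' -> open internal node _0 (depth 1)
  pos 1: '(' -> open internal node _1 (depth 2)
  pos 5: ')' -> close internal node _1 (now at depth 1)
  pos 7: '(' -> open internal node _2 (depth 2)
  pos 8: '(' -> open internal node _3 (depth 3)
  pos 16: ')' -> close internal node _3 (now at depth 2)
  pos 20: '(' -> open internal node _4 (depth 3)
  pos 21: '(' -> open internal node _5 (depth 4)
  pos 25: ')' -> close internal node _5 (now at depth 3)
  pos 28: ')' -> close internal node _4 (now at depth 2)
  pos 29: ')' -> close internal node _2 (now at depth 1)
  pos 30: ')' -> close internal node _0 (now at depth 0)
Total internal nodes: 6
BFS adjacency from root:
  _0: _1 _2
  _1: X N
  _2: _3 T _4
  _3: E J M G
  _4: _5 R
  _5: D Z

Answer: _0: _1 _2
_1: X N
_2: _3 T _4
_3: E J M G
_4: _5 R
_5: D Z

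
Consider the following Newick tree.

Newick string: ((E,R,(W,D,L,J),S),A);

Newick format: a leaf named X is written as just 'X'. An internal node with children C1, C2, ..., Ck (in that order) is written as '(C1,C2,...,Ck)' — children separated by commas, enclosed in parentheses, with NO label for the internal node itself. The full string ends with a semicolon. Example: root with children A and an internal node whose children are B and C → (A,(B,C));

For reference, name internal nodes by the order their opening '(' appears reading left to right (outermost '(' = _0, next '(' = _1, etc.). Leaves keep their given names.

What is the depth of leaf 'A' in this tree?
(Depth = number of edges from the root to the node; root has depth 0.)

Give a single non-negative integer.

Answer: 1

Derivation:
Newick: ((E,R,(W,D,L,J),S),A);
Naming internals by '(' encounter order: outermost '(' = _0, next = _1, ...
Query node: A
Path from root: _0 -> A
Depth of A: 1 (number of edges from root)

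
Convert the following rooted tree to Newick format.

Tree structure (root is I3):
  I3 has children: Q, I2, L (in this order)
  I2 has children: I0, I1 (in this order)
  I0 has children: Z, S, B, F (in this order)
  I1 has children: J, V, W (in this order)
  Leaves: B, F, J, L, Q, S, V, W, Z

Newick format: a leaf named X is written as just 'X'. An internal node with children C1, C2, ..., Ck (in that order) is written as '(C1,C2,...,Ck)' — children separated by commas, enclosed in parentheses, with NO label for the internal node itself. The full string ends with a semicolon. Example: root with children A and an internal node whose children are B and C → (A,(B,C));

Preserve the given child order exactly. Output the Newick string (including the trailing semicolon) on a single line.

Answer: (Q,((Z,S,B,F),(J,V,W)),L);

Derivation:
internal I3 with children ['Q', 'I2', 'L']
  leaf 'Q' → 'Q'
  internal I2 with children ['I0', 'I1']
    internal I0 with children ['Z', 'S', 'B', 'F']
      leaf 'Z' → 'Z'
      leaf 'S' → 'S'
      leaf 'B' → 'B'
      leaf 'F' → 'F'
    → '(Z,S,B,F)'
    internal I1 with children ['J', 'V', 'W']
      leaf 'J' → 'J'
      leaf 'V' → 'V'
      leaf 'W' → 'W'
    → '(J,V,W)'
  → '((Z,S,B,F),(J,V,W))'
  leaf 'L' → 'L'
→ '(Q,((Z,S,B,F),(J,V,W)),L)'
Final: (Q,((Z,S,B,F),(J,V,W)),L);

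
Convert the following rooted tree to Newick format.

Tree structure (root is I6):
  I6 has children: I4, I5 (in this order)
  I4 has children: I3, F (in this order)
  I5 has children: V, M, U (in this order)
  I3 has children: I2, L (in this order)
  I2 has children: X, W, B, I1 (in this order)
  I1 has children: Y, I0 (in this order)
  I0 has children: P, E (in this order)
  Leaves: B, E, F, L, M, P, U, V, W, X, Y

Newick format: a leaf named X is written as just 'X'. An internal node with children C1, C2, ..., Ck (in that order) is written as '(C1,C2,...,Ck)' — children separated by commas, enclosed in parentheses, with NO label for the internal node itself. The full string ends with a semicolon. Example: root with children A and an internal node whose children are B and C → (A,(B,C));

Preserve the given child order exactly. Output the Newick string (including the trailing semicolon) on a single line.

internal I6 with children ['I4', 'I5']
  internal I4 with children ['I3', 'F']
    internal I3 with children ['I2', 'L']
      internal I2 with children ['X', 'W', 'B', 'I1']
        leaf 'X' → 'X'
        leaf 'W' → 'W'
        leaf 'B' → 'B'
        internal I1 with children ['Y', 'I0']
          leaf 'Y' → 'Y'
          internal I0 with children ['P', 'E']
            leaf 'P' → 'P'
            leaf 'E' → 'E'
          → '(P,E)'
        → '(Y,(P,E))'
      → '(X,W,B,(Y,(P,E)))'
      leaf 'L' → 'L'
    → '((X,W,B,(Y,(P,E))),L)'
    leaf 'F' → 'F'
  → '(((X,W,B,(Y,(P,E))),L),F)'
  internal I5 with children ['V', 'M', 'U']
    leaf 'V' → 'V'
    leaf 'M' → 'M'
    leaf 'U' → 'U'
  → '(V,M,U)'
→ '((((X,W,B,(Y,(P,E))),L),F),(V,M,U))'
Final: ((((X,W,B,(Y,(P,E))),L),F),(V,M,U));

Answer: ((((X,W,B,(Y,(P,E))),L),F),(V,M,U));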